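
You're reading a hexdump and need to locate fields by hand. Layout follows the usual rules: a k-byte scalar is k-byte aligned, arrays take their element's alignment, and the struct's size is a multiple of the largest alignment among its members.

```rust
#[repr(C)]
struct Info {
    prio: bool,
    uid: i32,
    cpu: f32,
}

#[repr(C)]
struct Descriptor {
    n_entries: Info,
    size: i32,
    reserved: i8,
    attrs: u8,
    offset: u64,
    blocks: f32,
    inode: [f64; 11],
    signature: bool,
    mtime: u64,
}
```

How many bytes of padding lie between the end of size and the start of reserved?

0

Info: @0: prio [1B, align 1] → 1; +3 pad (align 4); @4: uid [4B, align 4] → 8; @8: cpu [4B, align 4] → 12; size 12, align 4
@0: n_entries [12B, align 4] → 12
@12: size [4B, align 4] → 16
@16: reserved [1B, align 1] → 17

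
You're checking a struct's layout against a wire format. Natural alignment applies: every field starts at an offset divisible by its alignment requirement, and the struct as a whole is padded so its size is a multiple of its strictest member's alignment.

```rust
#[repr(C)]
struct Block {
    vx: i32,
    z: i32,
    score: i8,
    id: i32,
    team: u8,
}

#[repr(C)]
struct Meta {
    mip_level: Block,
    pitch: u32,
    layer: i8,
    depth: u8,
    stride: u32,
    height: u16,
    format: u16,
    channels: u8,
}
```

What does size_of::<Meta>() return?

Block: @0: vx [4B, align 4] → 4; @4: z [4B, align 4] → 8; @8: score [1B, align 1] → 9; +3 pad (align 4); @12: id [4B, align 4] → 16; @16: team [1B, align 1] → 17; +3 tail pad (align 4); size 20, align 4
@0: mip_level [20B, align 4] → 20
@20: pitch [4B, align 4] → 24
@24: layer [1B, align 1] → 25
@25: depth [1B, align 1] → 26
+2 pad (align 4)
@28: stride [4B, align 4] → 32
@32: height [2B, align 2] → 34
@34: format [2B, align 2] → 36
@36: channels [1B, align 1] → 37
+3 tail pad (align 4)
size 40, align 4

40 bytes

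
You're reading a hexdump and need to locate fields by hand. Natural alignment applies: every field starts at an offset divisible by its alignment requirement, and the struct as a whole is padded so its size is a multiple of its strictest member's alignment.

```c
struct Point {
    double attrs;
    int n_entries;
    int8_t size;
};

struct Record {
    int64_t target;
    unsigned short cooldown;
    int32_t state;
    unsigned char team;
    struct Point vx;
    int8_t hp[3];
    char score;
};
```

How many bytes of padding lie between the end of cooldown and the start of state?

2

Point: attrs at 0 (size 8, align 8) → ends 8; n_entries at 8 (size 4, align 4) → ends 12; size at 12 (size 1, align 1) → ends 13; tail pad 3 to reach multiple of 8; total 16 bytes, alignment 8
target at 0 (size 8, align 8) → ends 8
cooldown at 8 (size 2, align 2) → ends 10
pad 2 to align 4 for state
state at 12 (size 4, align 4) → ends 16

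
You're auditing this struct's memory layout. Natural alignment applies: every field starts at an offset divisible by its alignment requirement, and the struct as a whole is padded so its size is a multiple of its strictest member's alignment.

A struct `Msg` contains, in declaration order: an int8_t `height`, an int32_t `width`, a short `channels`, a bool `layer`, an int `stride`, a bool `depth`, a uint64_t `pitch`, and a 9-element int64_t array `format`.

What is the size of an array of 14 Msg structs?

@0: height [1B, align 1] → 1
+3 pad (align 4)
@4: width [4B, align 4] → 8
@8: channels [2B, align 2] → 10
@10: layer [1B, align 1] → 11
+1 pad (align 4)
@12: stride [4B, align 4] → 16
@16: depth [1B, align 1] → 17
+7 pad (align 8)
@24: pitch [8B, align 8] → 32
@32: format [72B, align 8] → 104
size 104, align 8
array of 14: 14 × 104 = 1456

1456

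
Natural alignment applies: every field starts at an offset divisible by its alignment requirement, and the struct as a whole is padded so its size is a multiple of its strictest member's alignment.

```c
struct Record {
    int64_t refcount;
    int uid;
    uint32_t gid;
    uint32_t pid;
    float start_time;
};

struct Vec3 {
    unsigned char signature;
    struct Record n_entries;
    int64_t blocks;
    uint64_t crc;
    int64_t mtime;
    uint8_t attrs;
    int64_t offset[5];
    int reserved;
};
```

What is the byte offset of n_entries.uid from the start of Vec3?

16

Record: refcount at 0 (size 8, align 8) → ends 8; uid at 8 (size 4, align 4) → ends 12; gid at 12 (size 4, align 4) → ends 16; pid at 16 (size 4, align 4) → ends 20; start_time at 20 (size 4, align 4) → ends 24; total 24 bytes, alignment 8
signature at 0 (size 1, align 1) → ends 1
pad 7 to align 8 for n_entries
n_entries at 8 (size 24, align 8) → ends 32
within Record: uid at 8
8 + 8 = 16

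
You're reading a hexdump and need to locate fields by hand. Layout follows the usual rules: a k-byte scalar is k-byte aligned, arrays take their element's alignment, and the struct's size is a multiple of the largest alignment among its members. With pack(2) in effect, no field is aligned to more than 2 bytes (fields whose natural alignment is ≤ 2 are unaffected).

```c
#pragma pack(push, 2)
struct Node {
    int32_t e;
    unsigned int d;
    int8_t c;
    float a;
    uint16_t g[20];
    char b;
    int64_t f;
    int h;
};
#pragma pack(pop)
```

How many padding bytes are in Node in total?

2

e at 0 (size 4, align 2) → ends 4
d at 4 (size 4, align 2) → ends 8
c at 8 (size 1, align 1) → ends 9
pad 1 to align 2 for a
a at 10 (size 4, align 2) → ends 14
g at 14 (size 40, align 2) → ends 54
b at 54 (size 1, align 1) → ends 55
pad 1 to align 2 for f
f at 56 (size 8, align 2) → ends 64
h at 64 (size 4, align 2) → ends 68
total 68 bytes, alignment 2
data bytes 66, size 68 → padding 2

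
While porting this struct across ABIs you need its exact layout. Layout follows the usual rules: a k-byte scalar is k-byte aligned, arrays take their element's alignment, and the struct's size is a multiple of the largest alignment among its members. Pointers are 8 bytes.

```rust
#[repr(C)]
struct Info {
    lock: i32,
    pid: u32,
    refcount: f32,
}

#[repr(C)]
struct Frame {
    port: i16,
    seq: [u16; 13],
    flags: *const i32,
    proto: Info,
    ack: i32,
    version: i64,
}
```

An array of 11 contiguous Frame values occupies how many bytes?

Info: @0: lock [4B, align 4] → 4; @4: pid [4B, align 4] → 8; @8: refcount [4B, align 4] → 12; size 12, align 4
@0: port [2B, align 2] → 2
@2: seq [26B, align 2] → 28
+4 pad (align 8)
@32: flags [8B, align 8] → 40
@40: proto [12B, align 4] → 52
@52: ack [4B, align 4] → 56
@56: version [8B, align 8] → 64
size 64, align 8
array of 11: 11 × 64 = 704

704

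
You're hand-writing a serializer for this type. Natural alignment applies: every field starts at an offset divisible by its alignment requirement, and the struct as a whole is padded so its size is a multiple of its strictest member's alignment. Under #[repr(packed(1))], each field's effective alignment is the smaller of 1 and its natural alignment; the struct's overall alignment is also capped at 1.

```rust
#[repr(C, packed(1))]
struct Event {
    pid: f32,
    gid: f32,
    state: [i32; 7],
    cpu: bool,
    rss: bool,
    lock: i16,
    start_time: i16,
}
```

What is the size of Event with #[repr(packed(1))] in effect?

42

@0: pid [4B, align 1] → 4
@4: gid [4B, align 1] → 8
@8: state [28B, align 1] → 36
@36: cpu [1B, align 1] → 37
@37: rss [1B, align 1] → 38
@38: lock [2B, align 1] → 40
@40: start_time [2B, align 1] → 42
size 42, align 1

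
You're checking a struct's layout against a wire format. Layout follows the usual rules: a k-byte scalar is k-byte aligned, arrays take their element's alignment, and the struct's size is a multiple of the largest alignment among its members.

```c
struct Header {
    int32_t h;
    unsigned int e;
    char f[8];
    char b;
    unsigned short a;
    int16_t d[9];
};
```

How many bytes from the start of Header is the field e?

4

@0: h [4B, align 4] → 4
@4: e [4B, align 4] → 8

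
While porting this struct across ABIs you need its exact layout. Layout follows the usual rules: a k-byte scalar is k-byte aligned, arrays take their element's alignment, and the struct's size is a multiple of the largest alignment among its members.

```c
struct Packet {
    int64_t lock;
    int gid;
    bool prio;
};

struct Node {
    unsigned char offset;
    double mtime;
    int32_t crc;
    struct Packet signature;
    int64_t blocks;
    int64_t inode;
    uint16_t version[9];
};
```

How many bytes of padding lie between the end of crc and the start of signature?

Packet: @0: lock [8B, align 8] → 8; @8: gid [4B, align 4] → 12; @12: prio [1B, align 1] → 13; +3 tail pad (align 8); size 16, align 8
@0: offset [1B, align 1] → 1
+7 pad (align 8)
@8: mtime [8B, align 8] → 16
@16: crc [4B, align 4] → 20
+4 pad (align 8)
@24: signature [16B, align 8] → 40

4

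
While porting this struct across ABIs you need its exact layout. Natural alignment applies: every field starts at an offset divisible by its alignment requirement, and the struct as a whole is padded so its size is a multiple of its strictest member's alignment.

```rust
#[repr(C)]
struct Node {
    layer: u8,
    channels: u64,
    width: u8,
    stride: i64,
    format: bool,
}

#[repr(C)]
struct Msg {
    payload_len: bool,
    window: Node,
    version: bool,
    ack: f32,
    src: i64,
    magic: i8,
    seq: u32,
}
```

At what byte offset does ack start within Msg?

52

Node: @0: layer [1B, align 1] → 1; +7 pad (align 8); @8: channels [8B, align 8] → 16; @16: width [1B, align 1] → 17; +7 pad (align 8); @24: stride [8B, align 8] → 32; @32: format [1B, align 1] → 33; +7 tail pad (align 8); size 40, align 8
@0: payload_len [1B, align 1] → 1
+7 pad (align 8)
@8: window [40B, align 8] → 48
@48: version [1B, align 1] → 49
+3 pad (align 4)
@52: ack [4B, align 4] → 56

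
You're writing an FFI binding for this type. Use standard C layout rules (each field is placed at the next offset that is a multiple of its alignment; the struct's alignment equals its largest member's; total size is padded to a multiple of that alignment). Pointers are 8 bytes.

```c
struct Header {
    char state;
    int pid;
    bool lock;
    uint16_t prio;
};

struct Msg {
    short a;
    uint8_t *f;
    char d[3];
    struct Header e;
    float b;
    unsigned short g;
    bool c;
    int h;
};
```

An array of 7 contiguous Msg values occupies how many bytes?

336

Header: @0: state [1B, align 1] → 1; +3 pad (align 4); @4: pid [4B, align 4] → 8; @8: lock [1B, align 1] → 9; +1 pad (align 2); @10: prio [2B, align 2] → 12; size 12, align 4
@0: a [2B, align 2] → 2
+6 pad (align 8)
@8: f [8B, align 8] → 16
@16: d [3B, align 1] → 19
+1 pad (align 4)
@20: e [12B, align 4] → 32
@32: b [4B, align 4] → 36
@36: g [2B, align 2] → 38
@38: c [1B, align 1] → 39
+1 pad (align 4)
@40: h [4B, align 4] → 44
+4 tail pad (align 8)
size 48, align 8
array of 7: 7 × 48 = 336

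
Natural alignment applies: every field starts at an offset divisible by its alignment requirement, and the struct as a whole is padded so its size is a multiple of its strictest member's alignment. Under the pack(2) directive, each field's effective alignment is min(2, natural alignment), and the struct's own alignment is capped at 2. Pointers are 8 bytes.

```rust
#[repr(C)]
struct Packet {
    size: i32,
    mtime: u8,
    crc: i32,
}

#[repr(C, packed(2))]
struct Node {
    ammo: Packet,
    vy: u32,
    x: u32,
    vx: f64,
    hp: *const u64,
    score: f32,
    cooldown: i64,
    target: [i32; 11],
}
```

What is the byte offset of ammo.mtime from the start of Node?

4

Packet: @0: size [4B, align 4] → 4; @4: mtime [1B, align 1] → 5; +3 pad (align 4); @8: crc [4B, align 4] → 12; size 12, align 4
@0: ammo [12B, align 2] → 12
within Packet: mtime at 4
0 + 4 = 4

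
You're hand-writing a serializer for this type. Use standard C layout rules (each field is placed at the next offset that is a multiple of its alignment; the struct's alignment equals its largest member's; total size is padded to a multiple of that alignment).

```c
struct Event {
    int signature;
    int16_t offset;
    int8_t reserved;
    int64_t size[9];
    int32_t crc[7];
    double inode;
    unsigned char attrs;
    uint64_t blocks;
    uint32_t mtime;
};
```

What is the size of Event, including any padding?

144 bytes

signature at 0 (size 4, align 4) → ends 4
offset at 4 (size 2, align 2) → ends 6
reserved at 6 (size 1, align 1) → ends 7
pad 1 to align 8 for size
size at 8 (size 72, align 8) → ends 80
crc at 80 (size 28, align 4) → ends 108
pad 4 to align 8 for inode
inode at 112 (size 8, align 8) → ends 120
attrs at 120 (size 1, align 1) → ends 121
pad 7 to align 8 for blocks
blocks at 128 (size 8, align 8) → ends 136
mtime at 136 (size 4, align 4) → ends 140
tail pad 4 to reach multiple of 8
total 144 bytes, alignment 8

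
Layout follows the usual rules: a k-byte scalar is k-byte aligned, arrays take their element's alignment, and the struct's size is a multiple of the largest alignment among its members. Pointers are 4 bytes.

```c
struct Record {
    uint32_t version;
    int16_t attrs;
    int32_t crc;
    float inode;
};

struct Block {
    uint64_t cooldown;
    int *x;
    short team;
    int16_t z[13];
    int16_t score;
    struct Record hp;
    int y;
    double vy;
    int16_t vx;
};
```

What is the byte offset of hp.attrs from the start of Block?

48

Record: @0: version [4B, align 4] → 4; @4: attrs [2B, align 2] → 6; +2 pad (align 4); @8: crc [4B, align 4] → 12; @12: inode [4B, align 4] → 16; size 16, align 4
@0: cooldown [8B, align 8] → 8
@8: x [4B, align 4] → 12
@12: team [2B, align 2] → 14
@14: z [26B, align 2] → 40
@40: score [2B, align 2] → 42
+2 pad (align 4)
@44: hp [16B, align 4] → 60
within Record: attrs at 4
44 + 4 = 48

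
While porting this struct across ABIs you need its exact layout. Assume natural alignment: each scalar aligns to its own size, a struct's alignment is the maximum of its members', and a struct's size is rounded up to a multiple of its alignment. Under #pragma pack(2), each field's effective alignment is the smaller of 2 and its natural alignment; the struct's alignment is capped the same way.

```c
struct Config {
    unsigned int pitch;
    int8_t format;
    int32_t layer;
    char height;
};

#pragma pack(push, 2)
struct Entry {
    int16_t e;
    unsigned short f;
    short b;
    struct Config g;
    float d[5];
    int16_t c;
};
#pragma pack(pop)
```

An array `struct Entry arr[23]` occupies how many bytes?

Config: 0..4  pitch  (4B, 4-aligned); 4..5  format  (1B, 1-aligned); 5..8  -- padding (3B); 8..12  layer  (4B, 4-aligned); 12..13  height  (1B, 1-aligned); 13..16  -- tail padding (3B); sizeof = 16, alignof = 4
0..2  e  (2B, 2-aligned)
2..4  f  (2B, 2-aligned)
4..6  b  (2B, 2-aligned)
6..22  g  (16B, 2-aligned)
22..42  d  (20B, 2-aligned)
42..44  c  (2B, 2-aligned)
sizeof = 44, alignof = 2
array of 23: 23 × 44 = 1012

1012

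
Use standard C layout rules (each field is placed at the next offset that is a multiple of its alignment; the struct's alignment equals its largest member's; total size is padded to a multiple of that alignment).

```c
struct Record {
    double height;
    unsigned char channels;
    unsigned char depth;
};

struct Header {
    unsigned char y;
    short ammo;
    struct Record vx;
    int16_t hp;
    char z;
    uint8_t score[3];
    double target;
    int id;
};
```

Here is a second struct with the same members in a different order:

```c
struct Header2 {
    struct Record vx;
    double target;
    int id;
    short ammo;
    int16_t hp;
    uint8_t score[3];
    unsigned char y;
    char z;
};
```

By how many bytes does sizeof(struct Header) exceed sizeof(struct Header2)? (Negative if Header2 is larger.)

Record: @0: height [8B, align 8] → 8; @8: channels [1B, align 1] → 9; @9: depth [1B, align 1] → 10; +6 tail pad (align 8); size 16, align 8
@0: y [1B, align 1] → 1
+1 pad (align 2)
@2: ammo [2B, align 2] → 4
+4 pad (align 8)
@8: vx [16B, align 8] → 24
@24: hp [2B, align 2] → 26
@26: z [1B, align 1] → 27
@27: score [3B, align 1] → 30
+2 pad (align 8)
@32: target [8B, align 8] → 40
@40: id [4B, align 4] → 44
+4 tail pad (align 8)
size 48, align 8
— Header2 —
@0: vx [16B, align 8] → 16
@16: target [8B, align 8] → 24
@24: id [4B, align 4] → 28
@28: ammo [2B, align 2] → 30
@30: hp [2B, align 2] → 32
@32: score [3B, align 1] → 35
@35: y [1B, align 1] → 36
@36: z [1B, align 1] → 37
+3 tail pad (align 8)
size 40, align 8
48 − 40 = 8

8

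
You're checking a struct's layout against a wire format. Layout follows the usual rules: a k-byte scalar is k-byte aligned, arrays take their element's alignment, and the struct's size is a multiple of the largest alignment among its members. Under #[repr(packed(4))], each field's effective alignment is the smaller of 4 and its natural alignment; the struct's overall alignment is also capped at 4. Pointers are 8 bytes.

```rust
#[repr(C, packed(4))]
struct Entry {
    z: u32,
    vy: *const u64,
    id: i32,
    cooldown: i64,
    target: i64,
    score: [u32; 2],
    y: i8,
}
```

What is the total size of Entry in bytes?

0..4  z  (4B, 4-aligned)
4..12  vy  (8B, 4-aligned)
12..16  id  (4B, 4-aligned)
16..24  cooldown  (8B, 4-aligned)
24..32  target  (8B, 4-aligned)
32..40  score  (8B, 4-aligned)
40..41  y  (1B, 1-aligned)
41..44  -- tail padding (3B)
sizeof = 44, alignof = 4

44 bytes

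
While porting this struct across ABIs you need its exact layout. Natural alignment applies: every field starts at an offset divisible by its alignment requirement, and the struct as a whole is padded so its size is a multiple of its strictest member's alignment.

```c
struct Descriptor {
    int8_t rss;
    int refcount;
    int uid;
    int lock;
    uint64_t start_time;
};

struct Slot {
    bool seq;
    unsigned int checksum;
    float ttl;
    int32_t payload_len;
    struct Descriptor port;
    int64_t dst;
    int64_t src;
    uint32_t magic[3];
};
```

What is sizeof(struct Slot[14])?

Descriptor: rss at 0 (size 1, align 1) → ends 1; pad 3 to align 4 for refcount; refcount at 4 (size 4, align 4) → ends 8; uid at 8 (size 4, align 4) → ends 12; lock at 12 (size 4, align 4) → ends 16; start_time at 16 (size 8, align 8) → ends 24; total 24 bytes, alignment 8
seq at 0 (size 1, align 1) → ends 1
pad 3 to align 4 for checksum
checksum at 4 (size 4, align 4) → ends 8
ttl at 8 (size 4, align 4) → ends 12
payload_len at 12 (size 4, align 4) → ends 16
port at 16 (size 24, align 8) → ends 40
dst at 40 (size 8, align 8) → ends 48
src at 48 (size 8, align 8) → ends 56
magic at 56 (size 12, align 4) → ends 68
tail pad 4 to reach multiple of 8
total 72 bytes, alignment 8
array of 14: 14 × 72 = 1008

1008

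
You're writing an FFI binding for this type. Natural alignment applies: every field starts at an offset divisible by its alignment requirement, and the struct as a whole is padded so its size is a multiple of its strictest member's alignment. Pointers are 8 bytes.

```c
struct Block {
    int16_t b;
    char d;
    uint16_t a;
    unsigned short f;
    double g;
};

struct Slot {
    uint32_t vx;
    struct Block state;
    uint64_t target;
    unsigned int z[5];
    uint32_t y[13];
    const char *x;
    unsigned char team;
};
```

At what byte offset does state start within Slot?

8

Block: 0..2  b  (2B, 2-aligned); 2..3  d  (1B, 1-aligned); 3..4  -- padding (1B); 4..6  a  (2B, 2-aligned); 6..8  f  (2B, 2-aligned); 8..16  g  (8B, 8-aligned); sizeof = 16, alignof = 8
0..4  vx  (4B, 4-aligned)
4..8  -- padding (4B)
8..24  state  (16B, 8-aligned)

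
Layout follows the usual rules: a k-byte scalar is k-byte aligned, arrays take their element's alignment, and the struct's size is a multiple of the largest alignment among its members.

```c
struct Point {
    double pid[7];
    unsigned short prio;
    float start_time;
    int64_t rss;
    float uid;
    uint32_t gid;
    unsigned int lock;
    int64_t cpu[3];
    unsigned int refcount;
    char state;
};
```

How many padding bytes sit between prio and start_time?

@0: pid [56B, align 8] → 56
@56: prio [2B, align 2] → 58
+2 pad (align 4)
@60: start_time [4B, align 4] → 64

2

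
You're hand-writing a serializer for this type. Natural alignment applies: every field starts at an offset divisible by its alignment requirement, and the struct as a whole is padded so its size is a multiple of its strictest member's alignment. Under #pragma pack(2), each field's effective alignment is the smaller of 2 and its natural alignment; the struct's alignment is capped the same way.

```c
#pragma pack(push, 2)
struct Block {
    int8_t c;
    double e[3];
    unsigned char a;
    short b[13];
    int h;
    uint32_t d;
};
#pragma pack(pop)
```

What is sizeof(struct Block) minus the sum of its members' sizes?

0..1  c  (1B, 1-aligned)
1..2  -- padding (1B)
2..26  e  (24B, 2-aligned)
26..27  a  (1B, 1-aligned)
27..28  -- padding (1B)
28..54  b  (26B, 2-aligned)
54..58  h  (4B, 2-aligned)
58..62  d  (4B, 2-aligned)
sizeof = 62, alignof = 2
data bytes 60, size 62 → padding 2

2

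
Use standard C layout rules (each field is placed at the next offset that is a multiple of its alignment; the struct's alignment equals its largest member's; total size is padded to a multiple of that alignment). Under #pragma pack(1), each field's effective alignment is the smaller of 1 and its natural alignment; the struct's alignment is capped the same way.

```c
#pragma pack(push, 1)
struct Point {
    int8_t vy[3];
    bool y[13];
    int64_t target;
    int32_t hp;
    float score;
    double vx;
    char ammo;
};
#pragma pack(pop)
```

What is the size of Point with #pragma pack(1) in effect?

41

vy at 0 (size 3, align 1) → ends 3
y at 3 (size 13, align 1) → ends 16
target at 16 (size 8, align 1) → ends 24
hp at 24 (size 4, align 1) → ends 28
score at 28 (size 4, align 1) → ends 32
vx at 32 (size 8, align 1) → ends 40
ammo at 40 (size 1, align 1) → ends 41
total 41 bytes, alignment 1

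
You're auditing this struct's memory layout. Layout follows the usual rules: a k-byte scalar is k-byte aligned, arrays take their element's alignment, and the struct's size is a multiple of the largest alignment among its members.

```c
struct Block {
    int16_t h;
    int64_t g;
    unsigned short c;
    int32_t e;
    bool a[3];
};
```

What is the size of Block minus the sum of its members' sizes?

h at 0 (size 2, align 2) → ends 2
pad 6 to align 8 for g
g at 8 (size 8, align 8) → ends 16
c at 16 (size 2, align 2) → ends 18
pad 2 to align 4 for e
e at 20 (size 4, align 4) → ends 24
a at 24 (size 3, align 1) → ends 27
tail pad 5 to reach multiple of 8
total 32 bytes, alignment 8
data bytes 19, size 32 → padding 13

13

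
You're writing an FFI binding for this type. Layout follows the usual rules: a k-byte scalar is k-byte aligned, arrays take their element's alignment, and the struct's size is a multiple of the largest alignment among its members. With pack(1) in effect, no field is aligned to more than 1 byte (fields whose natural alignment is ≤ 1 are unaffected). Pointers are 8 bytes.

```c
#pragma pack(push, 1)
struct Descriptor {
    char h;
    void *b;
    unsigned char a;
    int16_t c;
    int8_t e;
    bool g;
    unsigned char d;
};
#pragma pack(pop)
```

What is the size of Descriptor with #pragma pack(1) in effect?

15

h at 0 (size 1, align 1) → ends 1
b at 1 (size 8, align 1) → ends 9
a at 9 (size 1, align 1) → ends 10
c at 10 (size 2, align 1) → ends 12
e at 12 (size 1, align 1) → ends 13
g at 13 (size 1, align 1) → ends 14
d at 14 (size 1, align 1) → ends 15
total 15 bytes, alignment 1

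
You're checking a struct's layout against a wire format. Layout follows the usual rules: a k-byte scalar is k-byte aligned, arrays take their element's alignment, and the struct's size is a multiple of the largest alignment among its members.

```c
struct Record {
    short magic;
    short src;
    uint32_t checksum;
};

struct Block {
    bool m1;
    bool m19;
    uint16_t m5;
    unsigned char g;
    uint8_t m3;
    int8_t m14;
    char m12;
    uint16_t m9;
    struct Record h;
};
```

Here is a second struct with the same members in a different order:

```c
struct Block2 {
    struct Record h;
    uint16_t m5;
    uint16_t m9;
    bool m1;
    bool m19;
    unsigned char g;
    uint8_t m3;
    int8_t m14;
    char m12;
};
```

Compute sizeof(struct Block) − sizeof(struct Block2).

0

Record: @0: magic [2B, align 2] → 2; @2: src [2B, align 2] → 4; @4: checksum [4B, align 4] → 8; size 8, align 4
@0: m1 [1B, align 1] → 1
@1: m19 [1B, align 1] → 2
@2: m5 [2B, align 2] → 4
@4: g [1B, align 1] → 5
@5: m3 [1B, align 1] → 6
@6: m14 [1B, align 1] → 7
@7: m12 [1B, align 1] → 8
@8: m9 [2B, align 2] → 10
+2 pad (align 4)
@12: h [8B, align 4] → 20
size 20, align 4
— Block2 —
@0: h [8B, align 4] → 8
@8: m5 [2B, align 2] → 10
@10: m9 [2B, align 2] → 12
@12: m1 [1B, align 1] → 13
@13: m19 [1B, align 1] → 14
@14: g [1B, align 1] → 15
@15: m3 [1B, align 1] → 16
@16: m14 [1B, align 1] → 17
@17: m12 [1B, align 1] → 18
+2 tail pad (align 4)
size 20, align 4
20 − 20 = 0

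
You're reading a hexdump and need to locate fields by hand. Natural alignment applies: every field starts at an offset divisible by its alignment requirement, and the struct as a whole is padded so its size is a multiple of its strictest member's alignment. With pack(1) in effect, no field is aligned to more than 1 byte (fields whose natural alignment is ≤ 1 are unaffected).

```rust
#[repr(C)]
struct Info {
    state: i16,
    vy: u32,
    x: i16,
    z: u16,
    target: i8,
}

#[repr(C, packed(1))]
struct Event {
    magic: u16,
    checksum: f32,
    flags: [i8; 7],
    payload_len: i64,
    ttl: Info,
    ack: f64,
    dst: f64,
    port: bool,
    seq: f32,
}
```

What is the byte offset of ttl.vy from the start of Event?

25

Info: state at 0 (size 2, align 2) → ends 2; pad 2 to align 4 for vy; vy at 4 (size 4, align 4) → ends 8; x at 8 (size 2, align 2) → ends 10; z at 10 (size 2, align 2) → ends 12; target at 12 (size 1, align 1) → ends 13; tail pad 3 to reach multiple of 4; total 16 bytes, alignment 4
magic at 0 (size 2, align 1) → ends 2
checksum at 2 (size 4, align 1) → ends 6
flags at 6 (size 7, align 1) → ends 13
payload_len at 13 (size 8, align 1) → ends 21
ttl at 21 (size 16, align 1) → ends 37
within Info: vy at 4
21 + 4 = 25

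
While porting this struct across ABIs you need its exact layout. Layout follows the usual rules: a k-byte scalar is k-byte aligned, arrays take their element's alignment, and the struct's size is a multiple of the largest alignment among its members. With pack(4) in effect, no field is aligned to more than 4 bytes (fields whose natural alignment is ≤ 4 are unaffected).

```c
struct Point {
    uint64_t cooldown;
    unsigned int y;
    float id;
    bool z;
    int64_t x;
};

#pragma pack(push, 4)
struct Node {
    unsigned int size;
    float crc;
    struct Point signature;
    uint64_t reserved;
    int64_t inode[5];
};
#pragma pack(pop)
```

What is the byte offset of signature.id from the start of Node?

20

Point: @0: cooldown [8B, align 8] → 8; @8: y [4B, align 4] → 12; @12: id [4B, align 4] → 16; @16: z [1B, align 1] → 17; +7 pad (align 8); @24: x [8B, align 8] → 32; size 32, align 8
@0: size [4B, align 4] → 4
@4: crc [4B, align 4] → 8
@8: signature [32B, align 4] → 40
within Point: id at 12
8 + 12 = 20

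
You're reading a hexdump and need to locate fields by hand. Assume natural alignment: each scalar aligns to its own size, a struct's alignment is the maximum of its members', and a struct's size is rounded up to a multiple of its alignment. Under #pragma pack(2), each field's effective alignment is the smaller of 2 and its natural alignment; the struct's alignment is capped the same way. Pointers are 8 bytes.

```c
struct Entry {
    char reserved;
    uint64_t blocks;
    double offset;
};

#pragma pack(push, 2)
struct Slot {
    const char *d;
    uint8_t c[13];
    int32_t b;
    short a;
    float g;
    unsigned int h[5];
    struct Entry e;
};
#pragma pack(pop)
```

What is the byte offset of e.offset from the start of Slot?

Entry: @0: reserved [1B, align 1] → 1; +7 pad (align 8); @8: blocks [8B, align 8] → 16; @16: offset [8B, align 8] → 24; size 24, align 8
@0: d [8B, align 2] → 8
@8: c [13B, align 1] → 21
+1 pad (align 2)
@22: b [4B, align 2] → 26
@26: a [2B, align 2] → 28
@28: g [4B, align 2] → 32
@32: h [20B, align 2] → 52
@52: e [24B, align 2] → 76
within Entry: offset at 16
52 + 16 = 68

68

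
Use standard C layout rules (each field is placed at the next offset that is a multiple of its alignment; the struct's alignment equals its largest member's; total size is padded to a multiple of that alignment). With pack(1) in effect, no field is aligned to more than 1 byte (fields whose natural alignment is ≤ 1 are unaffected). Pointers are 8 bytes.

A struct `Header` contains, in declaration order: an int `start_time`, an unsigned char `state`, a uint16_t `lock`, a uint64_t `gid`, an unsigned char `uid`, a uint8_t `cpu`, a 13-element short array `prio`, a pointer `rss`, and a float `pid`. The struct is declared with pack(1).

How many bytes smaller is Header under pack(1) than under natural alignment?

9

natural layout:
  start_time at 0 (size 4, align 4) → ends 4
  state at 4 (size 1, align 1) → ends 5
  pad 1 to align 2 for lock
  lock at 6 (size 2, align 2) → ends 8
  gid at 8 (size 8, align 8) → ends 16
  uid at 16 (size 1, align 1) → ends 17
  cpu at 17 (size 1, align 1) → ends 18
  prio at 18 (size 26, align 2) → ends 44
  pad 4 to align 8 for rss
  rss at 48 (size 8, align 8) → ends 56
  pid at 56 (size 4, align 4) → ends 60
  tail pad 4 to reach multiple of 8
  total 64 bytes, alignment 8
packed(1) layout:
  start_time at 0 (size 4, align 1) → ends 4
  state at 4 (size 1, align 1) → ends 5
  lock at 5 (size 2, align 1) → ends 7
  gid at 7 (size 8, align 1) → ends 15
  uid at 15 (size 1, align 1) → ends 16
  cpu at 16 (size 1, align 1) → ends 17
  prio at 17 (size 26, align 1) → ends 43
  rss at 43 (size 8, align 1) → ends 51
  pid at 51 (size 4, align 1) → ends 55
  total 55 bytes, alignment 1
64 − 55 = 9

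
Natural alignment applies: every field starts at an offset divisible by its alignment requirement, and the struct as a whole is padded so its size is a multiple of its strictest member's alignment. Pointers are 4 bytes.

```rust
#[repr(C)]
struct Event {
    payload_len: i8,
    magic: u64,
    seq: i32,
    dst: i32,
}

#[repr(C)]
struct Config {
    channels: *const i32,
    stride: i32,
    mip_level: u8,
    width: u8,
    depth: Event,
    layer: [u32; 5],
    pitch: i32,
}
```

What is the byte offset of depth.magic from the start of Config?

Event: @0: payload_len [1B, align 1] → 1; +7 pad (align 8); @8: magic [8B, align 8] → 16; @16: seq [4B, align 4] → 20; @20: dst [4B, align 4] → 24; size 24, align 8
@0: channels [4B, align 4] → 4
@4: stride [4B, align 4] → 8
@8: mip_level [1B, align 1] → 9
@9: width [1B, align 1] → 10
+6 pad (align 8)
@16: depth [24B, align 8] → 40
within Event: magic at 8
16 + 8 = 24

24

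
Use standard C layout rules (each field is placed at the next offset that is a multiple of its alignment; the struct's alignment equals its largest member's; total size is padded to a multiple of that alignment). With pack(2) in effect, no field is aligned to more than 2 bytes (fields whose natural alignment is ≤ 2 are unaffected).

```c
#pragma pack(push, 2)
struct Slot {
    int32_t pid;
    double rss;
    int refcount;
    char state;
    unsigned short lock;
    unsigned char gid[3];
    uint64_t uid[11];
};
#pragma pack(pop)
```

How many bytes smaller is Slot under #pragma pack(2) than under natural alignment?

8

natural layout:
  pid at 0 (size 4, align 4) → ends 4
  pad 4 to align 8 for rss
  rss at 8 (size 8, align 8) → ends 16
  refcount at 16 (size 4, align 4) → ends 20
  state at 20 (size 1, align 1) → ends 21
  pad 1 to align 2 for lock
  lock at 22 (size 2, align 2) → ends 24
  gid at 24 (size 3, align 1) → ends 27
  pad 5 to align 8 for uid
  uid at 32 (size 88, align 8) → ends 120
  total 120 bytes, alignment 8
packed(2) layout:
  pid at 0 (size 4, align 2) → ends 4
  rss at 4 (size 8, align 2) → ends 12
  refcount at 12 (size 4, align 2) → ends 16
  state at 16 (size 1, align 1) → ends 17
  pad 1 to align 2 for lock
  lock at 18 (size 2, align 2) → ends 20
  gid at 20 (size 3, align 1) → ends 23
  pad 1 to align 2 for uid
  uid at 24 (size 88, align 2) → ends 112
  total 112 bytes, alignment 2
120 − 112 = 8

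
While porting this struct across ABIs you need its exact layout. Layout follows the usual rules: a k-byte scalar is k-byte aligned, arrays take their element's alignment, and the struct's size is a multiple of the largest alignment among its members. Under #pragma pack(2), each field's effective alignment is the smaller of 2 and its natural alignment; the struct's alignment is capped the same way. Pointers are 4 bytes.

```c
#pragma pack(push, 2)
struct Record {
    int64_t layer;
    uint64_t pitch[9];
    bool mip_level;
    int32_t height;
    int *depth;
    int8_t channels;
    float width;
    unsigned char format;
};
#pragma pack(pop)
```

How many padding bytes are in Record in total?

3

0..8  layer  (8B, 2-aligned)
8..80  pitch  (72B, 2-aligned)
80..81  mip_level  (1B, 1-aligned)
81..82  -- padding (1B)
82..86  height  (4B, 2-aligned)
86..90  depth  (4B, 2-aligned)
90..91  channels  (1B, 1-aligned)
91..92  -- padding (1B)
92..96  width  (4B, 2-aligned)
96..97  format  (1B, 1-aligned)
97..98  -- tail padding (1B)
sizeof = 98, alignof = 2
data bytes 95, size 98 → padding 3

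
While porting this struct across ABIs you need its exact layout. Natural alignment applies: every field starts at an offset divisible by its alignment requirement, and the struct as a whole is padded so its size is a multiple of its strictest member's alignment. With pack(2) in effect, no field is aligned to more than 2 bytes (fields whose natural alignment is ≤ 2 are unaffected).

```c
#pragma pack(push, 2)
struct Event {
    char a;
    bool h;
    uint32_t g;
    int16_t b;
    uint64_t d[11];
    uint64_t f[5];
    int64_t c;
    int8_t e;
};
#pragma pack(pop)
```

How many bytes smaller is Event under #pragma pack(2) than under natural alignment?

natural layout:
  a at 0 (size 1, align 1) → ends 1
  h at 1 (size 1, align 1) → ends 2
  pad 2 to align 4 for g
  g at 4 (size 4, align 4) → ends 8
  b at 8 (size 2, align 2) → ends 10
  pad 6 to align 8 for d
  d at 16 (size 88, align 8) → ends 104
  f at 104 (size 40, align 8) → ends 144
  c at 144 (size 8, align 8) → ends 152
  e at 152 (size 1, align 1) → ends 153
  tail pad 7 to reach multiple of 8
  total 160 bytes, alignment 8
packed(2) layout:
  a at 0 (size 1, align 1) → ends 1
  h at 1 (size 1, align 1) → ends 2
  g at 2 (size 4, align 2) → ends 6
  b at 6 (size 2, align 2) → ends 8
  d at 8 (size 88, align 2) → ends 96
  f at 96 (size 40, align 2) → ends 136
  c at 136 (size 8, align 2) → ends 144
  e at 144 (size 1, align 1) → ends 145
  tail pad 1 to reach multiple of 2
  total 146 bytes, alignment 2
160 − 146 = 14

14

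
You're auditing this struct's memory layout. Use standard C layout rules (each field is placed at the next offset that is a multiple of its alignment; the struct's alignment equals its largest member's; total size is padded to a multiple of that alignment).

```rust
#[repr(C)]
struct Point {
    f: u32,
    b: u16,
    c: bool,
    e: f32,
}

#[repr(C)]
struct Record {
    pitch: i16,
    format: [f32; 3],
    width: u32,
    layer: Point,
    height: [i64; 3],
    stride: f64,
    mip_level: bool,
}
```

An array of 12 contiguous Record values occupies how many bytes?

864

Point: @0: f [4B, align 4] → 4; @4: b [2B, align 2] → 6; @6: c [1B, align 1] → 7; +1 pad (align 4); @8: e [4B, align 4] → 12; size 12, align 4
@0: pitch [2B, align 2] → 2
+2 pad (align 4)
@4: format [12B, align 4] → 16
@16: width [4B, align 4] → 20
@20: layer [12B, align 4] → 32
@32: height [24B, align 8] → 56
@56: stride [8B, align 8] → 64
@64: mip_level [1B, align 1] → 65
+7 tail pad (align 8)
size 72, align 8
array of 12: 12 × 72 = 864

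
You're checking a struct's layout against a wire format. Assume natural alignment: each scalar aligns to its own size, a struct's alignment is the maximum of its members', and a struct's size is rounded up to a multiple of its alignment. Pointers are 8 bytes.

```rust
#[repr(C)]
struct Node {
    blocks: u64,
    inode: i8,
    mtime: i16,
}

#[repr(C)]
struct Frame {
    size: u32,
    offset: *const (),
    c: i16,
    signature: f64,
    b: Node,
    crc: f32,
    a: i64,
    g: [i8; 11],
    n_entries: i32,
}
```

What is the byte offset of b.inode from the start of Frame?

Node: 0..8  blocks  (8B, 8-aligned); 8..9  inode  (1B, 1-aligned); 9..10  -- padding (1B); 10..12  mtime  (2B, 2-aligned); 12..16  -- tail padding (4B); sizeof = 16, alignof = 8
0..4  size  (4B, 4-aligned)
4..8  -- padding (4B)
8..16  offset  (8B, 8-aligned)
16..18  c  (2B, 2-aligned)
18..24  -- padding (6B)
24..32  signature  (8B, 8-aligned)
32..48  b  (16B, 8-aligned)
within Node: inode at 8
32 + 8 = 40

40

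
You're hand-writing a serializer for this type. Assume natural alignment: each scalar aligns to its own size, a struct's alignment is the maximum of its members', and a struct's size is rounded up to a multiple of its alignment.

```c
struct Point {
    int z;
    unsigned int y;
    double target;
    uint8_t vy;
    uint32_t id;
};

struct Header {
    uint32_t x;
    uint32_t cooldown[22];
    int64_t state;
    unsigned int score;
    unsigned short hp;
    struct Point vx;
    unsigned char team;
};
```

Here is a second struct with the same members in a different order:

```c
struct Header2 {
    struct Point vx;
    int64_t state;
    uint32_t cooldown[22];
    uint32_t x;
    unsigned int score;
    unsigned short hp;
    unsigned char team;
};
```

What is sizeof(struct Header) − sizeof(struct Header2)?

8

Point: z at 0 (size 4, align 4) → ends 4; y at 4 (size 4, align 4) → ends 8; target at 8 (size 8, align 8) → ends 16; vy at 16 (size 1, align 1) → ends 17; pad 3 to align 4 for id; id at 20 (size 4, align 4) → ends 24; total 24 bytes, alignment 8
x at 0 (size 4, align 4) → ends 4
cooldown at 4 (size 88, align 4) → ends 92
pad 4 to align 8 for state
state at 96 (size 8, align 8) → ends 104
score at 104 (size 4, align 4) → ends 108
hp at 108 (size 2, align 2) → ends 110
pad 2 to align 8 for vx
vx at 112 (size 24, align 8) → ends 136
team at 136 (size 1, align 1) → ends 137
tail pad 7 to reach multiple of 8
total 144 bytes, alignment 8
— Header2 —
vx at 0 (size 24, align 8) → ends 24
state at 24 (size 8, align 8) → ends 32
cooldown at 32 (size 88, align 4) → ends 120
x at 120 (size 4, align 4) → ends 124
score at 124 (size 4, align 4) → ends 128
hp at 128 (size 2, align 2) → ends 130
team at 130 (size 1, align 1) → ends 131
tail pad 5 to reach multiple of 8
total 136 bytes, alignment 8
144 − 136 = 8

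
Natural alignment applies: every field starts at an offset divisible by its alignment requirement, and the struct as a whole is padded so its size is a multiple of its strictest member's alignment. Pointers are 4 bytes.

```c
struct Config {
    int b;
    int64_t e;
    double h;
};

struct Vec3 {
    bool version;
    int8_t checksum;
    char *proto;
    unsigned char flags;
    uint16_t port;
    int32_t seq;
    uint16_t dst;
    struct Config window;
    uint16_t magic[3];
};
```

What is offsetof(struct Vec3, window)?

24

Config: b at 0 (size 4, align 4) → ends 4; pad 4 to align 8 for e; e at 8 (size 8, align 8) → ends 16; h at 16 (size 8, align 8) → ends 24; total 24 bytes, alignment 8
version at 0 (size 1, align 1) → ends 1
checksum at 1 (size 1, align 1) → ends 2
pad 2 to align 4 for proto
proto at 4 (size 4, align 4) → ends 8
flags at 8 (size 1, align 1) → ends 9
pad 1 to align 2 for port
port at 10 (size 2, align 2) → ends 12
seq at 12 (size 4, align 4) → ends 16
dst at 16 (size 2, align 2) → ends 18
pad 6 to align 8 for window
window at 24 (size 24, align 8) → ends 48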